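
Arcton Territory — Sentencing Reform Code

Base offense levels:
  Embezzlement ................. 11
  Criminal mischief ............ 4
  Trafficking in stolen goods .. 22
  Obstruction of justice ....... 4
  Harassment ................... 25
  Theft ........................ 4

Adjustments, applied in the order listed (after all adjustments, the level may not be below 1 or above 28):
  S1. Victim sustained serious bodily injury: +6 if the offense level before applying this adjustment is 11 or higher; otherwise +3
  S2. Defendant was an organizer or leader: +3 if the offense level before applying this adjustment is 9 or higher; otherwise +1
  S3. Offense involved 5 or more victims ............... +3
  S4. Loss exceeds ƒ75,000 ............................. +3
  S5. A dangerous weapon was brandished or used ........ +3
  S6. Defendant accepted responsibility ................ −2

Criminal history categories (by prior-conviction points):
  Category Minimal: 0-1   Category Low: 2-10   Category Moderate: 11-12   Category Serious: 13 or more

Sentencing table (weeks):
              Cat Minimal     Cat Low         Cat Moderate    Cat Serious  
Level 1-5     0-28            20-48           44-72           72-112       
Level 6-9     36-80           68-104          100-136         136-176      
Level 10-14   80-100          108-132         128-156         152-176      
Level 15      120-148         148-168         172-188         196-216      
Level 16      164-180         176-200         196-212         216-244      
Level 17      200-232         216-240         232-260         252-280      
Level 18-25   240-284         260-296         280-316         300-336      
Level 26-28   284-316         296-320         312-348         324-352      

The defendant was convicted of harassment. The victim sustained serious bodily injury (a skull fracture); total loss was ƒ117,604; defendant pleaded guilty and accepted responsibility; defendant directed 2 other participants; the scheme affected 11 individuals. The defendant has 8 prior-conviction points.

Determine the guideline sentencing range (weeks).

Base offense level for harassment: 25.
S1 applies (level before this adjustment is 25 ≥ 11, so +6): 25 + 6 = 31.
S2 applies (level before this adjustment is 31 ≥ 9, so +3): 31 + 3 = 34.
S3 applies: 34 + 3 = 37.
S4 applies: 37 + 3 = 40.
S6 applies: 40 − 2 = 38.
Level 38 exceeds the maximum of 28; capped at 28.
Final offense level: 28.
Criminal history: 8 prior points → Category Low (2-10).
Level 28 falls in the 26-28 band.
Grid: Level 26-28 × Category Low = 296-320 weeks.

296-320 weeks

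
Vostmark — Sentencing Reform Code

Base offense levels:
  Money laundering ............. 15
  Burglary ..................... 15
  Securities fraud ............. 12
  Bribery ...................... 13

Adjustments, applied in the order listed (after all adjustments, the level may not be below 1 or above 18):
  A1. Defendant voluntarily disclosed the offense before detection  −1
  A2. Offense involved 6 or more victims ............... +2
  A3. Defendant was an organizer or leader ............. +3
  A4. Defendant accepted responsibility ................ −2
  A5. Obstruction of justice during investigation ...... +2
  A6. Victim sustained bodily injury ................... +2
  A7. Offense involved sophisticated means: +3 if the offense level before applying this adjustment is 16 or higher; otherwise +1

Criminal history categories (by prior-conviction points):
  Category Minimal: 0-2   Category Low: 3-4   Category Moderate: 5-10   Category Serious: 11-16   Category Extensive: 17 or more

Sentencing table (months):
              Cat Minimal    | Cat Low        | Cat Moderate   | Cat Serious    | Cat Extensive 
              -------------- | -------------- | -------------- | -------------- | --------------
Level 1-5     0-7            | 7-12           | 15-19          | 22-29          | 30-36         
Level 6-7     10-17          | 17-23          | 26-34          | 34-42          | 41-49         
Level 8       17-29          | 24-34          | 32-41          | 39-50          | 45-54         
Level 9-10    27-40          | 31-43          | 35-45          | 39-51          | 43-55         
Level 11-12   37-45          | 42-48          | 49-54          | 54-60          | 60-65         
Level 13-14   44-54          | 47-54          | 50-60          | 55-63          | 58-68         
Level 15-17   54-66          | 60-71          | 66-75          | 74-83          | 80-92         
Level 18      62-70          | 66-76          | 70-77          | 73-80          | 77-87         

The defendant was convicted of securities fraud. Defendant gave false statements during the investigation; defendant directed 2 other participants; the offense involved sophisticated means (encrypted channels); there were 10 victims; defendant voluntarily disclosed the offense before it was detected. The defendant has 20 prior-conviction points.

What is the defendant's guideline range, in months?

77-87 months

Base offense level for securities fraud: 12.
A1 applies: 12 − 1 = 11.
A2 applies: 11 + 2 = 13.
A3 applies: 13 + 3 = 16.
A4 does not apply.
A5 applies: 16 + 2 = 18.
A7 applies (level before this adjustment is 18 ≥ 16, so +3): 18 + 3 = 21.
Level 21 exceeds the maximum of 18; capped at 18.
Final offense level: 18.
Criminal history: 20 prior points → Category Extensive (17+).
Level 18 falls in the 18 band.
Grid: Level 18 × Category Extensive = 77-87 months.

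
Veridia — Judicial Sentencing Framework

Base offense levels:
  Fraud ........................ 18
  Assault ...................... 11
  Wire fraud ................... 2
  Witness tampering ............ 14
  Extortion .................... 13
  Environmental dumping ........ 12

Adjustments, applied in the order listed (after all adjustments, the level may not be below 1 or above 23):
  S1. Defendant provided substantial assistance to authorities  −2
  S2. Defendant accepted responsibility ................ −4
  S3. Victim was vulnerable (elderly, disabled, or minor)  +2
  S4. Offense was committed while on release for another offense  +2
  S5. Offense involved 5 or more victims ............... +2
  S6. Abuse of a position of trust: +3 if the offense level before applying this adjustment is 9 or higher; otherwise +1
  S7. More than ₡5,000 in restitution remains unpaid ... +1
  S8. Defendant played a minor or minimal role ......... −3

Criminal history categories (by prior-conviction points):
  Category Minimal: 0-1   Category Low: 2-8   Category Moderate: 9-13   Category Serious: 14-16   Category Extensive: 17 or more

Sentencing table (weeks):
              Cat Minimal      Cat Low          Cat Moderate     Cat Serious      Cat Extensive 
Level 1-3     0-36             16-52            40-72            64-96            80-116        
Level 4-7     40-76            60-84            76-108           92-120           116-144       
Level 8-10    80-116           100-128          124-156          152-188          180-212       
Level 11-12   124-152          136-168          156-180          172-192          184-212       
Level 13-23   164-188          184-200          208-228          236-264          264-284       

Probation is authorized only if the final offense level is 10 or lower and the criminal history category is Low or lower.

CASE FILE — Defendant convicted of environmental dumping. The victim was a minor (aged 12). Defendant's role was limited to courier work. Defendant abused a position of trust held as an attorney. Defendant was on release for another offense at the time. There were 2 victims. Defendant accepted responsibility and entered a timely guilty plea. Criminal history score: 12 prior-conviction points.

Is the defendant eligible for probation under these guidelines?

No

Base offense level for environmental dumping: 12.
S2 applies: 12 − 4 = 8.
S3 applies: 8 + 2 = 10.
S4 applies: 10 + 2 = 12.
S5 does not apply.
S6 applies (level before this adjustment is 12 ≥ 9, so +3): 12 + 3 = 15.
S8 applies: 15 − 3 = 12.
Final offense level: 12.
Criminal history: 12 prior points → Category Moderate (9-13).
Level 12 falls in the 11-12 band.
Grid: Level 11-12 × Category Moderate = 156-180 weeks.
Probation check: level 12 > 10 and category Moderate > Low → not eligible.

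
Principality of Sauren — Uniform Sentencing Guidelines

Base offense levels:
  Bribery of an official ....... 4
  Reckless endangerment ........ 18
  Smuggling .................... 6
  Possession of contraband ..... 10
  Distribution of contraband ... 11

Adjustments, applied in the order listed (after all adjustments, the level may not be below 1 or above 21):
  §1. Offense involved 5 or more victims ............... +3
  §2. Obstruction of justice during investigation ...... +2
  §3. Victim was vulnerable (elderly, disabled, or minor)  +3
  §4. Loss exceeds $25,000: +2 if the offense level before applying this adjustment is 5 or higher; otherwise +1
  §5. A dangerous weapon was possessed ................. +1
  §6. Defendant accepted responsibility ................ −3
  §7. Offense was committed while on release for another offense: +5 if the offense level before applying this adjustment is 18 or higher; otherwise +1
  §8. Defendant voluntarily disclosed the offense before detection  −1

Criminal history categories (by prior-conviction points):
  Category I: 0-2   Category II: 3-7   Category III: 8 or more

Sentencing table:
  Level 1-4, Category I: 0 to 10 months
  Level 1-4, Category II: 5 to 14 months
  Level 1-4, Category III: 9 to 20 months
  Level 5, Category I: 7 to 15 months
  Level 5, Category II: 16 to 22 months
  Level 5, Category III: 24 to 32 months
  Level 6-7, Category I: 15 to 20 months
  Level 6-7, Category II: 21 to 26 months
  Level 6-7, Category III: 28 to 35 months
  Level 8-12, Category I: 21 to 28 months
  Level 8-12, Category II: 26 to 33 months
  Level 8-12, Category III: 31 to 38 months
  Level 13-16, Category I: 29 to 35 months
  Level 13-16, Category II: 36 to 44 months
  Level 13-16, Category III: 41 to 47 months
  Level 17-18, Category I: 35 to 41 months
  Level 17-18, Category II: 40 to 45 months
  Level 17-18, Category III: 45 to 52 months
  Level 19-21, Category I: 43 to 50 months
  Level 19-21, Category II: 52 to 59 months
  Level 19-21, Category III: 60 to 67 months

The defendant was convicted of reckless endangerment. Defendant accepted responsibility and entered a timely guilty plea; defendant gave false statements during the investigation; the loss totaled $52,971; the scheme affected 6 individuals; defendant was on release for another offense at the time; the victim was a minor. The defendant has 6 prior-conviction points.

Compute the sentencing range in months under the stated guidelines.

Base offense level for reckless endangerment: 18.
§1 applies: 18 + 3 = 21.
§2 applies: 21 + 2 = 23.
§3 applies: 23 + 3 = 26.
§4 applies (level before this adjustment is 26 ≥ 5, so +2): 26 + 2 = 28.
§5 does not apply.
§6 applies: 28 − 3 = 25.
§7 applies (level before this adjustment is 25 ≥ 18, so +5): 25 + 5 = 30.
§8 does not apply.
Level 30 exceeds the maximum of 21; capped at 21.
Final offense level: 21.
Criminal history: 6 prior points → Category II (3-7).
Level 21 falls in the 19-21 band.
Grid: Level 19-21 × Category II = 52-59 months.

52-59 months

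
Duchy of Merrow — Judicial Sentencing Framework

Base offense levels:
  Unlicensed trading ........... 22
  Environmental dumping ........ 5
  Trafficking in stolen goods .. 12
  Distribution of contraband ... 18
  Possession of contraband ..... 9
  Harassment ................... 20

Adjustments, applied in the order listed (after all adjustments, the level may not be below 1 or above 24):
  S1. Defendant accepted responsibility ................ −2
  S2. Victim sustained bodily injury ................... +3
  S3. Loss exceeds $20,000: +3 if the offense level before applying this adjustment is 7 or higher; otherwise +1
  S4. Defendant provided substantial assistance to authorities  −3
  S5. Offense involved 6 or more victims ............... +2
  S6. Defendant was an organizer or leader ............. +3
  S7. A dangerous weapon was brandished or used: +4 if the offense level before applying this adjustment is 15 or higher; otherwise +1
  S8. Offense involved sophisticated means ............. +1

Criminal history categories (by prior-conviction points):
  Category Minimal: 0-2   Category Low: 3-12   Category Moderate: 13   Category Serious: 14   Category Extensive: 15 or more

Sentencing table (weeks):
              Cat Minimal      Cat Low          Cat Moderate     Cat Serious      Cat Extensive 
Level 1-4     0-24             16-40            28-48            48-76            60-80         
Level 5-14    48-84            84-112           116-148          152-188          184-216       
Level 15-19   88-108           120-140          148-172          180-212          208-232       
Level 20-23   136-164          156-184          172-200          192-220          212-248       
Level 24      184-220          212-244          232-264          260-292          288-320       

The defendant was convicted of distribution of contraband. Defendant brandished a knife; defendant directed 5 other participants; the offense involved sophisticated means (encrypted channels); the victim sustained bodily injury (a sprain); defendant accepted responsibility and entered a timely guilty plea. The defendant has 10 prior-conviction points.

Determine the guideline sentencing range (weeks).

Base offense level for distribution of contraband: 18.
S1 applies: 18 − 2 = 16.
S2 applies: 16 + 3 = 19.
S3 does not apply.
S4 does not apply.
S6 applies: 19 + 3 = 22.
S7 applies (level before this adjustment is 22 ≥ 15, so +4): 22 + 4 = 26.
S8 applies: 26 + 1 = 27.
Level 27 exceeds the maximum of 24; capped at 24.
Final offense level: 24.
Criminal history: 10 prior points → Category Low (3-12).
Level 24 falls in the 24 band.
Grid: Level 24 × Category Low = 212-244 weeks.

212-244 weeks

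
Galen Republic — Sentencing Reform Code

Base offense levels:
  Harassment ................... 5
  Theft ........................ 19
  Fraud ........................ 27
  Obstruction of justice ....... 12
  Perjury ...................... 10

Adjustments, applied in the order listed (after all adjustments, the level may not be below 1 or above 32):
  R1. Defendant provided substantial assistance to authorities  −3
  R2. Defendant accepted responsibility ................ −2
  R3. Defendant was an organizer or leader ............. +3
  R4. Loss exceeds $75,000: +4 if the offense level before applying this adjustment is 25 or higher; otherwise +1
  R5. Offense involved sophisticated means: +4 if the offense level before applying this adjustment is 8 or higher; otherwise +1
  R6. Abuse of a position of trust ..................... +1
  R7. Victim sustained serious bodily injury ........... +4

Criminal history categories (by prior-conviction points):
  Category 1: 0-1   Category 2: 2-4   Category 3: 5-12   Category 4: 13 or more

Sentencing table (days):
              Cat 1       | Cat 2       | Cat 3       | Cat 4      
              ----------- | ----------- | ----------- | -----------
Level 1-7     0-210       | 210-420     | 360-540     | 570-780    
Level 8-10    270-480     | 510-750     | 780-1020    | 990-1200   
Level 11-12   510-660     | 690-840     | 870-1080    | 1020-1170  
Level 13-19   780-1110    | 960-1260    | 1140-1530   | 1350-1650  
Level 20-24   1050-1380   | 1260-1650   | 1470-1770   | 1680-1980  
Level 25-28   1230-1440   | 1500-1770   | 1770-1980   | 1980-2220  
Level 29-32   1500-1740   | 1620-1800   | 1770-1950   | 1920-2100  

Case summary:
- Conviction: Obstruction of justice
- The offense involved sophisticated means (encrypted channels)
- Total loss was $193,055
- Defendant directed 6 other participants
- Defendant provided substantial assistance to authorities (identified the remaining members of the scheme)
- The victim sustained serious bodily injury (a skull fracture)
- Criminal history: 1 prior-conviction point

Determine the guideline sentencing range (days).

1050-1380 days

Base offense level for obstruction of justice: 12.
R1 applies: 12 − 3 = 9.
R3 applies: 9 + 3 = 12.
R4 applies (level before this adjustment is 12 < 25, so +1): 12 + 1 = 13.
R5 applies (level before this adjustment is 13 ≥ 8, so +4): 13 + 4 = 17.
R7 applies: 17 + 4 = 21.
Final offense level: 21.
Criminal history: 1 prior point → Category 1 (0-1).
Level 21 falls in the 20-24 band.
Grid: Level 20-24 × Category 1 = 1050-1380 days.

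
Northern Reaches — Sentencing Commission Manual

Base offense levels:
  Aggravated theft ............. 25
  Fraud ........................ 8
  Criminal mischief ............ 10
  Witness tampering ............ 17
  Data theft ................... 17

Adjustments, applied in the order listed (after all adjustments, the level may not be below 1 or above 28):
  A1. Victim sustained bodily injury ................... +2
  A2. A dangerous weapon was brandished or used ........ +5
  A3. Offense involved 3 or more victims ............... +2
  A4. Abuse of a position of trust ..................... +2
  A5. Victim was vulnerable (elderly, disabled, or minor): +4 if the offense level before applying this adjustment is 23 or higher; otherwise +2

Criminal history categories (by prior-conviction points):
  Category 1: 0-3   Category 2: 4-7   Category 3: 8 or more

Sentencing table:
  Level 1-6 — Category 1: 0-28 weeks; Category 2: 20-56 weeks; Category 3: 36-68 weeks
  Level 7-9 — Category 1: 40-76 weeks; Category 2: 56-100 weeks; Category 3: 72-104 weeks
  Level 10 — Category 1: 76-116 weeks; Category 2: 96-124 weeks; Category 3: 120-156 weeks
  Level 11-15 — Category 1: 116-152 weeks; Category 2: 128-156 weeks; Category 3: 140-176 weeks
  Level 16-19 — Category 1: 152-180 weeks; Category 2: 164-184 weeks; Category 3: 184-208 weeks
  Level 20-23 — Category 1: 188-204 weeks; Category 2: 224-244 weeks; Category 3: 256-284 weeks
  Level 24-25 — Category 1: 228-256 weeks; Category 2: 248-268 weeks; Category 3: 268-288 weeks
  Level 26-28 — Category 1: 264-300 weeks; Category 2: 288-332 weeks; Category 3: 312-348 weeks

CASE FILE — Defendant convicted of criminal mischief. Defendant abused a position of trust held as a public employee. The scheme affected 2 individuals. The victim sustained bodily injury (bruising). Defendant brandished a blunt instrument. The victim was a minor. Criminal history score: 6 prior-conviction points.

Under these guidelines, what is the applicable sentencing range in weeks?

224-244 weeks

Base offense level for criminal mischief: 10.
A1 applies: 10 + 2 = 12.
A2 applies: 12 + 5 = 17.
A3 does not apply.
A4 applies: 17 + 2 = 19.
A5 applies (level before this adjustment is 19 < 23, so +2): 19 + 2 = 21.
Final offense level: 21.
Criminal history: 6 prior points → Category 2 (4-7).
Level 21 falls in the 20-23 band.
Grid: Level 20-23 × Category 2 = 224-244 weeks.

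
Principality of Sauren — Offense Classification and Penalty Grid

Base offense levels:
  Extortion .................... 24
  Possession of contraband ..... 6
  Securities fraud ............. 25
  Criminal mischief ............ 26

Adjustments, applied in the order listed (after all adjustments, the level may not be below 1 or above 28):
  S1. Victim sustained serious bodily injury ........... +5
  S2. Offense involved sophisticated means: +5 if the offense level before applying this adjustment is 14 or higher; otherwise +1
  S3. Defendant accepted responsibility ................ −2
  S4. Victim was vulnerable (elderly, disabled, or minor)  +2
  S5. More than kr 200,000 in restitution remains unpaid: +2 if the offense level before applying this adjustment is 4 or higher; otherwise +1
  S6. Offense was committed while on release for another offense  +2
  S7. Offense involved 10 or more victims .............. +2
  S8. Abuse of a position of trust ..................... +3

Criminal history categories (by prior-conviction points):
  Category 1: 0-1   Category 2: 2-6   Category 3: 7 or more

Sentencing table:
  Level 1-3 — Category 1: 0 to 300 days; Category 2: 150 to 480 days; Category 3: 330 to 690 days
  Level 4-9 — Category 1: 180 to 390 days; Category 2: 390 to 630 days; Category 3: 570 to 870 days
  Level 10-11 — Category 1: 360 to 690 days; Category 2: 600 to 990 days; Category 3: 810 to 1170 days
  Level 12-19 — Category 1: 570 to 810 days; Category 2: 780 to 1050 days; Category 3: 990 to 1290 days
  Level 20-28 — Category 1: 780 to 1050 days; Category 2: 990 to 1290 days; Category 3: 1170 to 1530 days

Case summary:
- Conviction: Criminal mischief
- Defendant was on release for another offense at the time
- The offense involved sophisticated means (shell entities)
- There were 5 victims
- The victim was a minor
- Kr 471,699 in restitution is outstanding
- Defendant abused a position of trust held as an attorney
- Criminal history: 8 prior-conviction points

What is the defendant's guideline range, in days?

Base offense level for criminal mischief: 26.
S2 applies (level before this adjustment is 26 ≥ 14, so +5): 26 + 5 = 31.
S3 does not apply.
S4 applies: 31 + 2 = 33.
S5 applies (level before this adjustment is 33 ≥ 4, so +2): 33 + 2 = 35.
S6 applies: 35 + 2 = 37.
S7 does not apply.
S8 applies: 37 + 3 = 40.
Level 40 exceeds the maximum of 28; capped at 28.
Final offense level: 28.
Criminal history: 8 prior points → Category 3 (7+).
Level 28 falls in the 20-28 band.
Grid: Level 20-28 × Category 3 = 1170-1530 days.

1170-1530 days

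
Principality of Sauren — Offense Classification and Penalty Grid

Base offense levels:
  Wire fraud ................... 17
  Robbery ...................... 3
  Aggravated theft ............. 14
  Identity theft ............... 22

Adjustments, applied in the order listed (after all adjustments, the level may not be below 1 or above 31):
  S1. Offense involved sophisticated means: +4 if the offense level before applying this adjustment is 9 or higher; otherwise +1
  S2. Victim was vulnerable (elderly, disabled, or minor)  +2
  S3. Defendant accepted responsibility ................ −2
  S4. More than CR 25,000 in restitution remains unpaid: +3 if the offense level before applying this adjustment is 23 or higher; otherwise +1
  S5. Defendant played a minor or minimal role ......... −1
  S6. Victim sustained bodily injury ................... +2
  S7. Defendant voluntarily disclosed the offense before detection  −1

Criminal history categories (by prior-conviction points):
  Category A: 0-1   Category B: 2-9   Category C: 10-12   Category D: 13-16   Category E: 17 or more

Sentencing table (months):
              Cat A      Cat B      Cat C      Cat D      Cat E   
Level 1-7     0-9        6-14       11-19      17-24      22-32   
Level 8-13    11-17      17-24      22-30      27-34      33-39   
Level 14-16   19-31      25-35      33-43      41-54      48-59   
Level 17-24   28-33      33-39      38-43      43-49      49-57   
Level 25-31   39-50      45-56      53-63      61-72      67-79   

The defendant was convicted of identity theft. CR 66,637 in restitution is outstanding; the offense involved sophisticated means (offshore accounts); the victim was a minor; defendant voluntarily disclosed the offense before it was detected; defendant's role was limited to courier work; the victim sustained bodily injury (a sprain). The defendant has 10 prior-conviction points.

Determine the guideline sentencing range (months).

Base offense level for identity theft: 22.
S1 applies (level before this adjustment is 22 ≥ 9, so +4): 22 + 4 = 26.
S2 applies: 26 + 2 = 28.
S3 does not apply.
S4 applies (level before this adjustment is 28 ≥ 23, so +3): 28 + 3 = 31.
S5 applies: 31 − 1 = 30.
S6 applies: 30 + 2 = 32.
S7 applies: 32 − 1 = 31.
Final offense level: 31.
Criminal history: 10 prior points → Category C (10-12).
Level 31 falls in the 25-31 band.
Grid: Level 25-31 × Category C = 53-63 months.

53-63 months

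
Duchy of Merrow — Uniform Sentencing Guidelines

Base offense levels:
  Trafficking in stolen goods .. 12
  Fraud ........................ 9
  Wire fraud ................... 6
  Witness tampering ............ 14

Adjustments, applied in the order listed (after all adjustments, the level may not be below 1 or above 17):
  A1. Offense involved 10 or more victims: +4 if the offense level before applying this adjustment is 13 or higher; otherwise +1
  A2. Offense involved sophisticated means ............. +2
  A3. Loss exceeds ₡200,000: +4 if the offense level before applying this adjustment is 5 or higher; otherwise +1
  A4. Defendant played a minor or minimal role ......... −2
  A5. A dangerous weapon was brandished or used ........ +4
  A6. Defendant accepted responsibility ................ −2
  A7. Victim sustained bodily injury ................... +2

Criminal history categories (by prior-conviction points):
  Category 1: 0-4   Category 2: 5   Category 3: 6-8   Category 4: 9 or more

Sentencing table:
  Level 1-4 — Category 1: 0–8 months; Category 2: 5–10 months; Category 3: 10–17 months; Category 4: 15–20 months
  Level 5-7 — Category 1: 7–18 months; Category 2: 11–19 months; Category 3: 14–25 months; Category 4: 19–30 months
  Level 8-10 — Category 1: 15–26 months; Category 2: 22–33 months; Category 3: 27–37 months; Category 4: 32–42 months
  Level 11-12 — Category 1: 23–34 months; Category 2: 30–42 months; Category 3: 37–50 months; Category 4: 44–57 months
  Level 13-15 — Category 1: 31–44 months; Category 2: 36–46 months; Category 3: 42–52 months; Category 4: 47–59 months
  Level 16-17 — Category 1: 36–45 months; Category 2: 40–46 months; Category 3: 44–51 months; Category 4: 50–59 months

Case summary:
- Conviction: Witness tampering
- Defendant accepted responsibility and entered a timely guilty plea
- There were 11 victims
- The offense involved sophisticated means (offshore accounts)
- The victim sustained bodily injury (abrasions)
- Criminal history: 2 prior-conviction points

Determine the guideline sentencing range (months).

Base offense level for witness tampering: 14.
A1 applies (level before this adjustment is 14 ≥ 13, so +4): 14 + 4 = 18.
A2 applies: 18 + 2 = 20.
A3 does not apply.
A4 does not apply.
A5 does not apply.
A6 applies: 20 − 2 = 18.
A7 applies: 18 + 2 = 20.
Level 20 exceeds the maximum of 17; capped at 17.
Final offense level: 17.
Criminal history: 2 prior points → Category 1 (0-4).
Level 17 falls in the 16-17 band.
Grid: Level 16-17 × Category 1 = 36-45 months.

36-45 months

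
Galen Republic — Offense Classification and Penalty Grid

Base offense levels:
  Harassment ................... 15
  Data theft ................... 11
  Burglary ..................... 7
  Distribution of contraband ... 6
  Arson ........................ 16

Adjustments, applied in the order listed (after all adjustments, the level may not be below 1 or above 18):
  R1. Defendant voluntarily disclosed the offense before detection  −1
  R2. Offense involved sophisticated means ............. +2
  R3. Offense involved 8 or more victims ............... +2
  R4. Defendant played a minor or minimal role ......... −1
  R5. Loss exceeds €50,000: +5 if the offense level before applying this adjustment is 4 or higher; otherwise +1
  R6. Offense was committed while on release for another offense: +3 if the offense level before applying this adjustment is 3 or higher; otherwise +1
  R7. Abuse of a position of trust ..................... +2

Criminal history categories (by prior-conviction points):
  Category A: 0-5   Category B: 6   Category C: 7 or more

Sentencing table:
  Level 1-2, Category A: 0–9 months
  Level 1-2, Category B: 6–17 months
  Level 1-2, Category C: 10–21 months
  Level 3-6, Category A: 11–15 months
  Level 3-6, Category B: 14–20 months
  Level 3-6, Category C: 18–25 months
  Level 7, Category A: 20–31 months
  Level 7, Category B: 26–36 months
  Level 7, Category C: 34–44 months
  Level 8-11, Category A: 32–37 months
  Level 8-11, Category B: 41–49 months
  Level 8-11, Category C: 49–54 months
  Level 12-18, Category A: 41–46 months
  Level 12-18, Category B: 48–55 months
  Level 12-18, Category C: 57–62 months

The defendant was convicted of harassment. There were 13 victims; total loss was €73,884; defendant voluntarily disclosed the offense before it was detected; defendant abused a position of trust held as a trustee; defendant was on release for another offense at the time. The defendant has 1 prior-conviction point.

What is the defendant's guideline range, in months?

41-46 months

Base offense level for harassment: 15.
R1 applies: 15 − 1 = 14.
R3 applies: 14 + 2 = 16.
R4 does not apply.
R5 applies (level before this adjustment is 16 ≥ 4, so +5): 16 + 5 = 21.
R6 applies (level before this adjustment is 21 ≥ 3, so +3): 21 + 3 = 24.
R7 applies: 24 + 2 = 26.
Level 26 exceeds the maximum of 18; capped at 18.
Final offense level: 18.
Criminal history: 1 prior point → Category A (0-5).
Level 18 falls in the 12-18 band.
Grid: Level 12-18 × Category A = 41-46 months.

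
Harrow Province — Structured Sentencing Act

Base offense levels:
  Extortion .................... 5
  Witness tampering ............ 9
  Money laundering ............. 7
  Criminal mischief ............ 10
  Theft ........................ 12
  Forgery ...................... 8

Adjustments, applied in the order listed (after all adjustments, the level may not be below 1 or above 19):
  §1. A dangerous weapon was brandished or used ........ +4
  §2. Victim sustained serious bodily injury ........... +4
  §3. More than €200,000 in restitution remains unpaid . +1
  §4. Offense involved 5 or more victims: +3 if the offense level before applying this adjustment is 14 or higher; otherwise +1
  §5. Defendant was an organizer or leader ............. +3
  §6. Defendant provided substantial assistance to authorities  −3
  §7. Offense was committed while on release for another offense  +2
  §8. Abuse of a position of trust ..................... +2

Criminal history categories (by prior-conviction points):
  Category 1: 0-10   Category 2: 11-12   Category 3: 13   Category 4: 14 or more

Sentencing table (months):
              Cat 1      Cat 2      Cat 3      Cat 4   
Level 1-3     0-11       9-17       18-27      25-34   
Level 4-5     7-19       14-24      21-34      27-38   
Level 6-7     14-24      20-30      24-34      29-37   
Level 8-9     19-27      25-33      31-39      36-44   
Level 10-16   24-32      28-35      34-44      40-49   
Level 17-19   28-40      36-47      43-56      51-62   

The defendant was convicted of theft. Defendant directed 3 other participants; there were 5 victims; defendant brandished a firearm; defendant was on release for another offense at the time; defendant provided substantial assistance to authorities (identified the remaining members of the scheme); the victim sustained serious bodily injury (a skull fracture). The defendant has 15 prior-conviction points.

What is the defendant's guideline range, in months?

51-62 months

Base offense level for theft: 12.
§1 applies: 12 + 4 = 16.
§2 applies: 16 + 4 = 20.
§4 applies (level before this adjustment is 20 ≥ 14, so +3): 20 + 3 = 23.
§5 applies: 23 + 3 = 26.
§6 applies: 26 − 3 = 23.
§7 applies: 23 + 2 = 25.
Level 25 exceeds the maximum of 19; capped at 19.
Final offense level: 19.
Criminal history: 15 prior points → Category 4 (14+).
Level 19 falls in the 17-19 band.
Grid: Level 17-19 × Category 4 = 51-62 months.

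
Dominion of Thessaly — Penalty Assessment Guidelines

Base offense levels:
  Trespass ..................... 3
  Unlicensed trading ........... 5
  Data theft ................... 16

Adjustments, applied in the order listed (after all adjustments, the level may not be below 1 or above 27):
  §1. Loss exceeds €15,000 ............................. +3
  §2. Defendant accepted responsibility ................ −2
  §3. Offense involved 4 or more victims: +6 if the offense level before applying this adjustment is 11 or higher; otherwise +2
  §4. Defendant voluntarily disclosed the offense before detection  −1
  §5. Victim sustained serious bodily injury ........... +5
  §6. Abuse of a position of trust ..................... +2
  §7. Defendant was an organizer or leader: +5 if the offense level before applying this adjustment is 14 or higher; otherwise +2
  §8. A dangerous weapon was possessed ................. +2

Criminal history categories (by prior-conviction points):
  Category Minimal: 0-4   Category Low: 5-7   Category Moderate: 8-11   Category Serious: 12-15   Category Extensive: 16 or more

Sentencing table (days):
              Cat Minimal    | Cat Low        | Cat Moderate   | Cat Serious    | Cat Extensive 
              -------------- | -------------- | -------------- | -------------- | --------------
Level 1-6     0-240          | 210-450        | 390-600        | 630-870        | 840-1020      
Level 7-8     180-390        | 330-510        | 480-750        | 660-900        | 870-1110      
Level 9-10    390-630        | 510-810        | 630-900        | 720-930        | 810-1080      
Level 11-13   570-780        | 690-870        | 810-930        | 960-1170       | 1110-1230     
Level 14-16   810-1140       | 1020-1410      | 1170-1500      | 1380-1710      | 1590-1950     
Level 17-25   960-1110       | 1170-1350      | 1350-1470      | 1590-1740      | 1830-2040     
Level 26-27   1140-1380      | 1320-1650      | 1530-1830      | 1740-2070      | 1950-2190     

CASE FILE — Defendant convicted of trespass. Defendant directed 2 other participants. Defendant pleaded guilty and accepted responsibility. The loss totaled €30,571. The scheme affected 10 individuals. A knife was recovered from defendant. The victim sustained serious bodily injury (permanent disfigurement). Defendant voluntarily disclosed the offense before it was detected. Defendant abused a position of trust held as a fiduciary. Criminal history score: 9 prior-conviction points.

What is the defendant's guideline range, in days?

Base offense level for trespass: 3.
§1 applies: 3 + 3 = 6.
§2 applies: 6 − 2 = 4.
§3 applies (level before this adjustment is 4 < 11, so +2): 4 + 2 = 6.
§4 applies: 6 − 1 = 5.
§5 applies: 5 + 5 = 10.
§6 applies: 10 + 2 = 12.
§7 applies (level before this adjustment is 12 < 14, so +2): 12 + 2 = 14.
§8 applies: 14 + 2 = 16.
Final offense level: 16.
Criminal history: 9 prior points → Category Moderate (8-11).
Level 16 falls in the 14-16 band.
Grid: Level 14-16 × Category Moderate = 1170-1500 days.

1170-1500 days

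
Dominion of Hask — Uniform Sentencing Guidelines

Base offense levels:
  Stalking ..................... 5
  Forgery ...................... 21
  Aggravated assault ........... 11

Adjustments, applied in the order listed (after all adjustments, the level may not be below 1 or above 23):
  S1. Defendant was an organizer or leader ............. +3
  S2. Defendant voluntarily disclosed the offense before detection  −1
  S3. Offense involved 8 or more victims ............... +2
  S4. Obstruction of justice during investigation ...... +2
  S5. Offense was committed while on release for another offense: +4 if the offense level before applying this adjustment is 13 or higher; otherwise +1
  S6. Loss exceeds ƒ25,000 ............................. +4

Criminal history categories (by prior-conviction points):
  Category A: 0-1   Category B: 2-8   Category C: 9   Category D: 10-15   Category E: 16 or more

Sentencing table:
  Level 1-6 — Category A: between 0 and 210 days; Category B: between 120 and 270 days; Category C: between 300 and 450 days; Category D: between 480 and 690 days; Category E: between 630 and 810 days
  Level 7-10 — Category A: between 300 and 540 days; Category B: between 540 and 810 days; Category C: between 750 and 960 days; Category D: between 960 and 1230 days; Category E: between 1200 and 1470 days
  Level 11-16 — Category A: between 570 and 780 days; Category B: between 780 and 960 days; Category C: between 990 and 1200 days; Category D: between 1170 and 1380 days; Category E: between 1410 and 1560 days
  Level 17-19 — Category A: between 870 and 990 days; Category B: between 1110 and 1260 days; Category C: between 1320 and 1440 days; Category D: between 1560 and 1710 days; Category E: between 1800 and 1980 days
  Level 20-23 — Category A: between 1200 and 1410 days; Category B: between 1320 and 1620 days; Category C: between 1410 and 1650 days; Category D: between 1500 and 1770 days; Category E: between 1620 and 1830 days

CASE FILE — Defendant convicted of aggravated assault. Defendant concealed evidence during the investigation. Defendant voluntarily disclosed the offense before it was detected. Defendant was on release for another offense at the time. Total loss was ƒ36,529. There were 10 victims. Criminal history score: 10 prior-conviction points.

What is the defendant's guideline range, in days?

Base offense level for aggravated assault: 11.
S1 does not apply.
S2 applies: 11 − 1 = 10.
S3 applies: 10 + 2 = 12.
S4 applies: 12 + 2 = 14.
S5 applies (level before this adjustment is 14 ≥ 13, so +4): 14 + 4 = 18.
S6 applies: 18 + 4 = 22.
Final offense level: 22.
Criminal history: 10 prior points → Category D (10-15).
Level 22 falls in the 20-23 band.
Grid: Level 20-23 × Category D = 1500-1770 days.

1500-1770 days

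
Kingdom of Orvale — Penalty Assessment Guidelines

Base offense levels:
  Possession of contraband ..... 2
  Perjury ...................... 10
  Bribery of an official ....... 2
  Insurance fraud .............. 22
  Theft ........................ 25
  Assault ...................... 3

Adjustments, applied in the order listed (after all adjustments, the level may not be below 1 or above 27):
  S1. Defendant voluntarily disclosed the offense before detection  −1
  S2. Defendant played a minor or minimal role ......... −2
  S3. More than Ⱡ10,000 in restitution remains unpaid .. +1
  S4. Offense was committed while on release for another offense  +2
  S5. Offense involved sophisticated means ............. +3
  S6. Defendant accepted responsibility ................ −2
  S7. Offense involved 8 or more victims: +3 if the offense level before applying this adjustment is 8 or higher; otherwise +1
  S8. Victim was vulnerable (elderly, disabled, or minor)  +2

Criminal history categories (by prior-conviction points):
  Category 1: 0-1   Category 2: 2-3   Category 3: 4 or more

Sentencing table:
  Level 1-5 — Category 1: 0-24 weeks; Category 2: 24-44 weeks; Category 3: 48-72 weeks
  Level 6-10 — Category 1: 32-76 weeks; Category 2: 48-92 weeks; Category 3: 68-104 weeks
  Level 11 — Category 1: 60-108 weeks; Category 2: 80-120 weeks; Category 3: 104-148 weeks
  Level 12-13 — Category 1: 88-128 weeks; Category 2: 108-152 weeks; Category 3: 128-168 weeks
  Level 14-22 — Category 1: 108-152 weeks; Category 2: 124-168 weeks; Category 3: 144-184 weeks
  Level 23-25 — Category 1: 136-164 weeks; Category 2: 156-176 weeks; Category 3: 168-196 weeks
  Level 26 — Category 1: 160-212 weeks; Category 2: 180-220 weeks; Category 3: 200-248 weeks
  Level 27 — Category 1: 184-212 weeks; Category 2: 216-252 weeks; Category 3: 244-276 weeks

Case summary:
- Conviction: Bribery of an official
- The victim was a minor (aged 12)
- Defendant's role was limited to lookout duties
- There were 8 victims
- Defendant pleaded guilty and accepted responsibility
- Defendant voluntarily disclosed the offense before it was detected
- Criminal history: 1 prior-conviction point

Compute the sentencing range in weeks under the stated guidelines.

0-24 weeks

Base offense level for bribery of an official: 2.
S1 applies: 2 − 1 = 1.
S2 applies: 1 − 2 = -1.
S6 applies: -1 − 2 = -3.
S7 applies (level before this adjustment is -3 < 8, so +1): -3 + 1 = -2.
S8 applies: -2 + 2 = 0.
Level 0 is below the minimum of 1; floored at 1.
Final offense level: 1.
Criminal history: 1 prior point → Category 1 (0-1).
Level 1 falls in the 1-5 band.
Grid: Level 1-5 × Category 1 = 0-24 weeks.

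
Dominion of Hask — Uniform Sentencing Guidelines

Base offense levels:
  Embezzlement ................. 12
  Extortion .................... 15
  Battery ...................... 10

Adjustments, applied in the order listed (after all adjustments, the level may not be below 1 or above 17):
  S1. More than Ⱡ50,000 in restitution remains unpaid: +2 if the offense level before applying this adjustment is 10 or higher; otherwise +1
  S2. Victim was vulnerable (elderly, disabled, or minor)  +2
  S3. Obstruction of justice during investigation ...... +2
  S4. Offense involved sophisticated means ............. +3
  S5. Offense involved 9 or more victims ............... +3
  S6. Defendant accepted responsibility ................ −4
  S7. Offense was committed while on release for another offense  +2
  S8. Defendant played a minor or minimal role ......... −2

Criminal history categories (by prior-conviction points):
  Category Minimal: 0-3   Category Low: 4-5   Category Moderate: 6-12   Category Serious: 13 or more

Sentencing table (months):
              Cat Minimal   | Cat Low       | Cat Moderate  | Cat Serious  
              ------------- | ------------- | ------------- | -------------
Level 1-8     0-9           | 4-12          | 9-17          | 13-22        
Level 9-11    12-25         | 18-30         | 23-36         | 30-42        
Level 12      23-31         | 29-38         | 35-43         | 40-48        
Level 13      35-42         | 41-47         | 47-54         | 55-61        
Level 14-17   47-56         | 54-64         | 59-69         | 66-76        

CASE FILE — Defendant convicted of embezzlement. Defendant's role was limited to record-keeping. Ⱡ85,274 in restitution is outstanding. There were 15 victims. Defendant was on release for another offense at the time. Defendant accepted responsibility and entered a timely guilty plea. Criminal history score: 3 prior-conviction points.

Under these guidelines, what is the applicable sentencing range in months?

Base offense level for embezzlement: 12.
S1 applies (level before this adjustment is 12 ≥ 10, so +2): 12 + 2 = 14.
S2 does not apply.
S3 does not apply.
S5 applies: 14 + 3 = 17.
S6 applies: 17 − 4 = 13.
S7 applies: 13 + 2 = 15.
S8 applies: 15 − 2 = 13.
Final offense level: 13.
Criminal history: 3 prior points → Category Minimal (0-3).
Level 13 falls in the 13 band.
Grid: Level 13 × Category Minimal = 35-42 months.

35-42 months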